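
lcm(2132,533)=2132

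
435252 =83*5244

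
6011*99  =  595089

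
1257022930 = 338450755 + 918572175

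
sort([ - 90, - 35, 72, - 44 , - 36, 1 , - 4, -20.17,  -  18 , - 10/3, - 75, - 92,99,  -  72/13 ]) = [ - 92, - 90, - 75, - 44, - 36, - 35, - 20.17, - 18 , - 72/13,- 4, - 10/3, 1,72, 99 ] 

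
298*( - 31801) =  - 9476698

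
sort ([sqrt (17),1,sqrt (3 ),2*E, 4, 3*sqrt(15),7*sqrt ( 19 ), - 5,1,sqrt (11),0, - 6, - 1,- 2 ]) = [ - 6, - 5, - 2, - 1,0,1,1, sqrt( 3 ),sqrt( 11 ),4,sqrt( 17 ),2*E,3*sqrt( 15),7*sqrt(19 )] 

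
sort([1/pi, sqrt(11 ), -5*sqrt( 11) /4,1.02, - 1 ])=[ - 5*sqrt( 11 ) /4, - 1,  1/pi, 1.02, sqrt(11 ) ] 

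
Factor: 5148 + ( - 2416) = 2732 = 2^2*683^1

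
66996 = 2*33498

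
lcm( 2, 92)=92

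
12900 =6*2150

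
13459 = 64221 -50762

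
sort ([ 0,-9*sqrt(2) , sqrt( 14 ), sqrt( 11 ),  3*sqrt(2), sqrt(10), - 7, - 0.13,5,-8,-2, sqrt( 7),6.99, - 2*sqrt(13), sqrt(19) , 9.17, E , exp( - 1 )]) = [ - 9*sqrt( 2 ), - 8,-2*sqrt (13), - 7, - 2, - 0.13,  0 , exp( - 1 ), sqrt ( 7 ),E,sqrt(10),  sqrt( 11),  sqrt(14 ), 3*sqrt ( 2) , sqrt(19) , 5,6.99, 9.17 ] 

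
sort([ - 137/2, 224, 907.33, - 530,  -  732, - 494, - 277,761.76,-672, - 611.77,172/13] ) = [ - 732, - 672,-611.77, - 530, - 494, - 277,- 137/2,172/13,224,761.76, 907.33 ]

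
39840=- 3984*( - 10)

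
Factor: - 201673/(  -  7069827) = 3^( - 1 )*201673^1*2356609^(  -  1)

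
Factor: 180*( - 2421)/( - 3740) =3^4*11^(-1)*17^(  -  1) * 269^1=21789/187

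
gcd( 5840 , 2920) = 2920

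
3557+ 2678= 6235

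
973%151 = 67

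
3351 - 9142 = -5791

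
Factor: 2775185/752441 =5^1 *7^1 * 37^1 *53^( - 1)* 2143^1*14197^( - 1)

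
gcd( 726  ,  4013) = 1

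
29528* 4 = 118112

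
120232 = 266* 452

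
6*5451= 32706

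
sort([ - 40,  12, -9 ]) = [- 40, - 9,12]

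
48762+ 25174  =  73936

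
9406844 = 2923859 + 6482985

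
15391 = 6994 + 8397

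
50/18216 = 25/9108=0.00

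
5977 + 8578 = 14555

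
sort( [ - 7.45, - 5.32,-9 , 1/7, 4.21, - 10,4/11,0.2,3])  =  [ -10, -9, - 7.45,-5.32  ,  1/7, 0.2,4/11,3,4.21] 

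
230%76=2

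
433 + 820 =1253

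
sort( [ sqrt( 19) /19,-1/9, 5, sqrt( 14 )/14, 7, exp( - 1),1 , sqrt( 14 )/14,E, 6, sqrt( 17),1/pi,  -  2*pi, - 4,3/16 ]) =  [-2  *pi,-4,-1/9, 3/16,  sqrt (19 )/19, sqrt( 14)/14,sqrt(14)/14, 1/pi, exp( - 1),1,E, sqrt ( 17),5, 6,7 ]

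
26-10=16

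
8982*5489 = 49302198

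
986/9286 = 493/4643 = 0.11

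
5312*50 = 265600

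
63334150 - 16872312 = 46461838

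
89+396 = 485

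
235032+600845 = 835877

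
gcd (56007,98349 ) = 3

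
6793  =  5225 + 1568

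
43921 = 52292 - 8371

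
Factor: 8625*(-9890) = -2^1*3^1* 5^4*23^2 * 43^1 = - 85301250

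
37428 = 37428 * 1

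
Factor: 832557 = 3^1*11^1*25229^1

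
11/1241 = 11/1241 = 0.01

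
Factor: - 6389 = - 6389^1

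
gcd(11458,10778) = 34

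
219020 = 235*932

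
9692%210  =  32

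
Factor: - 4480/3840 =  - 2^( - 1) * 3^ ( - 1 )*7^1 = - 7/6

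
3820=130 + 3690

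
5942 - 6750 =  - 808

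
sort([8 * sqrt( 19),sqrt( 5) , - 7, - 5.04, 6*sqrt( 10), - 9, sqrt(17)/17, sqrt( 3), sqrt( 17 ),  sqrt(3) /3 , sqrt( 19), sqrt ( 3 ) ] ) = [ - 9, - 7, - 5.04, sqrt( 17)/17,  sqrt(  3 )/3,  sqrt(3),sqrt(3),sqrt( 5 ), sqrt( 17 ),  sqrt(19),6*sqrt( 10),  8*sqrt ( 19 ) ] 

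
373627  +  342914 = 716541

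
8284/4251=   76/39 = 1.95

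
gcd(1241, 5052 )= 1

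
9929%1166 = 601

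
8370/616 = 4185/308 = 13.59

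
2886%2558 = 328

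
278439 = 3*92813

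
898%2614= 898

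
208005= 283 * 735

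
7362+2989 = 10351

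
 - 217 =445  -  662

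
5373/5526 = 597/614  =  0.97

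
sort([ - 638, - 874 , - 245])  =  [-874,-638, -245]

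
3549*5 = 17745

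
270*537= 144990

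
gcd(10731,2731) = 1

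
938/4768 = 469/2384 = 0.20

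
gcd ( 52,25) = 1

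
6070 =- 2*(-3035 )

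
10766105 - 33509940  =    -  22743835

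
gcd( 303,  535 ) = 1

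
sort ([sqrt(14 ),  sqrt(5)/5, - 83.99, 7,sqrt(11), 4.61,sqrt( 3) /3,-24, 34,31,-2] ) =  [ - 83.99, - 24 , - 2,sqrt(5)/5,sqrt( 3 ) /3,sqrt( 11 ),sqrt( 14),4.61,7,  31,34 ] 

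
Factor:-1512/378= - 2^2 = -4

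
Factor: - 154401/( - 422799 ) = 107^1*293^( - 1) = 107/293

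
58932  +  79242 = 138174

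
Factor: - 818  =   - 2^1*409^1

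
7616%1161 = 650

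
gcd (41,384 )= 1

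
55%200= 55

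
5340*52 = 277680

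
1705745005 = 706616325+999128680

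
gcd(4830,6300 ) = 210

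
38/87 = 38/87 = 0.44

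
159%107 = 52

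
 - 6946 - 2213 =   -  9159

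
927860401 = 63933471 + 863926930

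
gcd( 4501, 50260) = 7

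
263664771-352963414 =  - 89298643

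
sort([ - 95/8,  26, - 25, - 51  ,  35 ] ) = [ -51, - 25 , - 95/8, 26,35]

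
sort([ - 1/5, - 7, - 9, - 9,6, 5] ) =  [-9, - 9, - 7,- 1/5,5, 6]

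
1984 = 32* 62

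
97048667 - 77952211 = 19096456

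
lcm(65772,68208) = 1841616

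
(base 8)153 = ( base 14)79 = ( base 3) 10222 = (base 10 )107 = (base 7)212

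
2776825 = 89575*31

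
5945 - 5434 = 511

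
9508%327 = 25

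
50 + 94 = 144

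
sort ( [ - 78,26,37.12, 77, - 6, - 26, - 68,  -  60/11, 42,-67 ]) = [ - 78,  -  68,-67,-26, - 6,-60/11, 26,37.12,42, 77] 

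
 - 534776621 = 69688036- 604464657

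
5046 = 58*87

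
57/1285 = 57/1285 = 0.04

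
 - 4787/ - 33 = 145 + 2/33 = 145.06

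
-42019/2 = -21010+ 1/2 = - 21009.50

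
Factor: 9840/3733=2^4*3^1*5^1*41^1*3733^ ( - 1 ) 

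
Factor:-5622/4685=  - 6/5 = - 2^1*3^1*5^(-1) 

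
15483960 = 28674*540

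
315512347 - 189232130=126280217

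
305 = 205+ 100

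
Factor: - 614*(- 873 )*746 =399872412  =  2^2*3^2*97^1*307^1*373^1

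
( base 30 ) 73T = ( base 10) 6419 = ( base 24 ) b3b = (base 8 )14423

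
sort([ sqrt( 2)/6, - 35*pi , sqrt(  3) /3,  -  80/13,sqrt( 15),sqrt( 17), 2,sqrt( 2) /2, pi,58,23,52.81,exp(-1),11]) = [ - 35 * pi, - 80/13, sqrt(2 )/6,exp( - 1),sqrt(3)/3, sqrt(2)/2, 2,  pi, sqrt(15),sqrt(17 ), 11,23, 52.81, 58 ] 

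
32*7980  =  255360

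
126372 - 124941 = 1431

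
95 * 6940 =659300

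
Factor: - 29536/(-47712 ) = 3^( - 1 )*7^( - 1) * 13^1 = 13/21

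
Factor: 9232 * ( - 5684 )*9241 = - 2^6*7^2*29^1*577^1*9241^1 = -484918591808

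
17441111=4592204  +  12848907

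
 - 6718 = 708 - 7426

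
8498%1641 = 293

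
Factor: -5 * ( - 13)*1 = 65 = 5^1*13^1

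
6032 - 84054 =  - 78022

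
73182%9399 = 7389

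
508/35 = 508/35 = 14.51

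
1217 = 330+887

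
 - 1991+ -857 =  - 2848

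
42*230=9660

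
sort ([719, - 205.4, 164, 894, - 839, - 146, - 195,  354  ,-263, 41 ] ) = [ - 839 , - 263, - 205.4, - 195, - 146, 41, 164, 354,719, 894]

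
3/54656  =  3/54656 =0.00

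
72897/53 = 1375 + 22/53 = 1375.42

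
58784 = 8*7348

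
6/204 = 1/34 = 0.03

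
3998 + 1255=5253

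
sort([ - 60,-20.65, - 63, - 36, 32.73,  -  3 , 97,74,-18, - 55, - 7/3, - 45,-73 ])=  [  -  73, - 63, - 60, - 55, - 45, - 36, - 20.65, - 18, - 3, - 7/3,32.73,74,97 ]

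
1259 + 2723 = 3982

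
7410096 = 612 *12108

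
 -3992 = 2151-6143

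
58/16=29/8  =  3.62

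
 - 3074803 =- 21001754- -17926951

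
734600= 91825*8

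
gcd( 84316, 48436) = 4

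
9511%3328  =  2855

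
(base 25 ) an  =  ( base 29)9C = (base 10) 273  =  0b100010001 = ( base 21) D0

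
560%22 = 10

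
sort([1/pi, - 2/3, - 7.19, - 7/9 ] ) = [ - 7.19, - 7/9, - 2/3, 1/pi ]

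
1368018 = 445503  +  922515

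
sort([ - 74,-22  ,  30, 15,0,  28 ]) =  [ - 74, -22, 0, 15, 28 , 30]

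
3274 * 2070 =6777180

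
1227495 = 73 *16815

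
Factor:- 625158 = - 2^1*3^4*17^1*227^1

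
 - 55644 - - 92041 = 36397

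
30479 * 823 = 25084217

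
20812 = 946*22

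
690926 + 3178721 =3869647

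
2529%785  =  174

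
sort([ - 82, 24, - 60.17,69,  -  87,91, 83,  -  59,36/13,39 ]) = [  -  87, - 82, - 60.17,  -  59, 36/13, 24,39, 69, 83, 91]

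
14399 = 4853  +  9546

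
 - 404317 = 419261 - 823578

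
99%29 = 12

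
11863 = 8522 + 3341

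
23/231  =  23/231 = 0.10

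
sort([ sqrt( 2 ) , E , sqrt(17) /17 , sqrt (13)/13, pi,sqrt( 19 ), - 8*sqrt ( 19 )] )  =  [ - 8*sqrt( 19 ),sqrt(17) /17 , sqrt (13) /13,sqrt( 2),E , pi,sqrt ( 19)]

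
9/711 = 1/79 = 0.01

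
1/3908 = 1/3908 = 0.00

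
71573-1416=70157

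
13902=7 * 1986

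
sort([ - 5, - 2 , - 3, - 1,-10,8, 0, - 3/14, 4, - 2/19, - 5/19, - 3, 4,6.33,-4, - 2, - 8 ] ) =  [-10, - 8, - 5,-4  , - 3, - 3,  -  2, - 2, - 1, - 5/19, - 3/14 , - 2/19  ,  0,4, 4, 6.33, 8 ]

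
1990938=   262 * 7599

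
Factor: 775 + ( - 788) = -13=-  13^1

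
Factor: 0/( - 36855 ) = 0^1 = 0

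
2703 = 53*51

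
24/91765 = 24/91765= 0.00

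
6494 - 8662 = - 2168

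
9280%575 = 80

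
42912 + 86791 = 129703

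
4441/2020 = 4441/2020 = 2.20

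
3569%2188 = 1381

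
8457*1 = 8457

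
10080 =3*3360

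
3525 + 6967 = 10492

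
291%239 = 52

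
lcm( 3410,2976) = 163680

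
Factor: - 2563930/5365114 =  - 5^1*283^( - 1)*9479^( - 1) * 256393^1 = - 1281965/2682557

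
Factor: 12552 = 2^3 * 3^1*523^1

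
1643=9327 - 7684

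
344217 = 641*537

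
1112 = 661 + 451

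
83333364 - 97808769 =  - 14475405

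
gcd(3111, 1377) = 51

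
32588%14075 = 4438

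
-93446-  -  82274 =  - 11172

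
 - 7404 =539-7943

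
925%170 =75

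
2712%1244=224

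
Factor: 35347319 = 7^1*503^1*10039^1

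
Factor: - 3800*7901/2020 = -1501190/101 = - 2^1*5^1*19^1*101^( - 1) * 7901^1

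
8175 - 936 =7239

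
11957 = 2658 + 9299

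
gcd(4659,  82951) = 1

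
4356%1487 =1382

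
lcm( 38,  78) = 1482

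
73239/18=4068 + 5/6 = 4068.83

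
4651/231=4651/231   =  20.13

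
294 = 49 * 6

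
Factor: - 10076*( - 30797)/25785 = 310310572/25785=2^2*3^( - 3)*5^( - 1 )*11^1*13^1 * 23^1*103^1*191^ (- 1 )*229^1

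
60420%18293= 5541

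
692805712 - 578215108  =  114590604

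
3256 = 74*44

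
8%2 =0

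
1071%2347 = 1071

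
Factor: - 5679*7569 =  - 42984351  =  - 3^4*29^2 *631^1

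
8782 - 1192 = 7590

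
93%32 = 29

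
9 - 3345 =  - 3336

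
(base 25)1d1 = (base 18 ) 2gf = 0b1110110111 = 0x3b7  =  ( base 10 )951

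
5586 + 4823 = 10409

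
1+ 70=71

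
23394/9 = 2599 + 1/3= 2599.33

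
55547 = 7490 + 48057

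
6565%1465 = 705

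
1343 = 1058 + 285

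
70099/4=70099/4 = 17524.75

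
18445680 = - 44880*(-411)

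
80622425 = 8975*8983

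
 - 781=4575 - 5356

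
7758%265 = 73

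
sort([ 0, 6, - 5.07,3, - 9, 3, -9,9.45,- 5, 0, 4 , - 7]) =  [ -9 , - 9, -7,  -  5.07,-5, 0,  0,  3, 3, 4 , 6,9.45]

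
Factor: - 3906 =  - 2^1*3^2*7^1 * 31^1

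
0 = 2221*0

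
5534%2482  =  570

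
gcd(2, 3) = 1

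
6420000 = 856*7500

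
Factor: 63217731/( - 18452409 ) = -21072577/6150803 = -  19^1*23^1*31^( - 1 )*48221^1*198413^(-1)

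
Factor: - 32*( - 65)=2080= 2^5 *5^1*13^1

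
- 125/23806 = -1 + 23681/23806 = - 0.01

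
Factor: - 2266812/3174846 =-377802/529141 = - 2^1*3^2 *139^1*151^1*199^(-1) * 2659^(  -  1) 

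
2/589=2/589 = 0.00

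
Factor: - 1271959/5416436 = -2^( - 2) * 13^1*59^(-2) * 389^ ( -1) * 97843^1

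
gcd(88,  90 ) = 2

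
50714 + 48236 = 98950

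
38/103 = 38/103=0.37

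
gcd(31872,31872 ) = 31872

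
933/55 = 933/55  =  16.96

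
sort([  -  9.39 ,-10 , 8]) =[ - 10, - 9.39, 8 ] 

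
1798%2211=1798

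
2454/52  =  1227/26  =  47.19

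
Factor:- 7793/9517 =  - 31^( - 1)*307^( - 1 )*7793^1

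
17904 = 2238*8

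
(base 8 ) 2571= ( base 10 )1401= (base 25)261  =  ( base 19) 3GE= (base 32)1BP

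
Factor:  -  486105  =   - 3^1*5^1*23^1 * 1409^1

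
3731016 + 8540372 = 12271388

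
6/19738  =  3/9869 = 0.00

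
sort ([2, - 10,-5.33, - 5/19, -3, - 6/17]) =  [ - 10,-5.33 , - 3, - 6/17, - 5/19 , 2 ] 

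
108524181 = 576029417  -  467505236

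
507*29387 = 14899209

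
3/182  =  3/182= 0.02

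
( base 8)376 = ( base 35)79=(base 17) EG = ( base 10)254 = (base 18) E2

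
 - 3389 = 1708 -5097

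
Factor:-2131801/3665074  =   -304543/523582 = - 2^( - 1)*23^1 *13241^1*261791^( - 1 )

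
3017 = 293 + 2724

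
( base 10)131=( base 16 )83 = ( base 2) 10000011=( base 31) 47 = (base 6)335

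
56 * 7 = 392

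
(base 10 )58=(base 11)53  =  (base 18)34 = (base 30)1s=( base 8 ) 72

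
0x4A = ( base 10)74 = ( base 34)26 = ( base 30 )2e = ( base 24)32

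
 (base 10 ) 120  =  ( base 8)170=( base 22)5a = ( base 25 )4k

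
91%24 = 19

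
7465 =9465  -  2000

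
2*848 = 1696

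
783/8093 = 783/8093 = 0.10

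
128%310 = 128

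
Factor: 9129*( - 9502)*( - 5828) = 505542621624 =2^3*3^1*17^1  *31^1*47^1 * 179^1*4751^1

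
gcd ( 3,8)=1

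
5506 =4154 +1352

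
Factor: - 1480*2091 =-3094680 = -2^3*3^1*5^1*17^1*37^1*41^1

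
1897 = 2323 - 426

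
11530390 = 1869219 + 9661171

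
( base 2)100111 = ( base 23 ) 1g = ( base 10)39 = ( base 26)1D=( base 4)213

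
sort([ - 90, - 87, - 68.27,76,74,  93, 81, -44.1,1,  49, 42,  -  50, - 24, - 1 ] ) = [ - 90, - 87, -68.27, - 50, - 44.1, - 24, - 1,1,42, 49,74, 76,81,93 ] 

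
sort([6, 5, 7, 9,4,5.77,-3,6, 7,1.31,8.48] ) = [ - 3,1.31, 4,5, 5.77,  6,6,7,  7,8.48,9]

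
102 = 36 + 66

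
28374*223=6327402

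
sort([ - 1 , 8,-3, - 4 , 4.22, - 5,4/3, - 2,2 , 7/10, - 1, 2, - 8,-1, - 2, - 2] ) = [ - 8, - 5, - 4,-3, - 2, - 2, - 2, - 1, - 1, - 1, 7/10,  4/3,2, 2, 4.22 , 8]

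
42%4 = 2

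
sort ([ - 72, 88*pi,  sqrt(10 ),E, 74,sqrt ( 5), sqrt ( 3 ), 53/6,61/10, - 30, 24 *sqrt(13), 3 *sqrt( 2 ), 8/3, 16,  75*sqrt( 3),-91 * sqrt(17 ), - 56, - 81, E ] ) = [ - 91*sqrt ( 17), - 81 , - 72, - 56,- 30, sqrt( 3 ), sqrt(5 ), 8/3,E,E, sqrt ( 10), 3* sqrt(2 ), 61/10, 53/6,  16, 74,24*sqrt( 13 ), 75*sqrt( 3 ),88*pi ]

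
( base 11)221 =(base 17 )fa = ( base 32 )89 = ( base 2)100001001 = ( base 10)265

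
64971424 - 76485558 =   -  11514134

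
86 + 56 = 142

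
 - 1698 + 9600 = 7902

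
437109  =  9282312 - 8845203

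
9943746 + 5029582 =14973328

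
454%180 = 94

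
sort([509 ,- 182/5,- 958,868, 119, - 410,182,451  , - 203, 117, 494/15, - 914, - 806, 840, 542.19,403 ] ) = [ - 958,-914, - 806, - 410,-203, - 182/5, 494/15,  117,119,182,403,451,509,  542.19 , 840,868]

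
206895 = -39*( - 5305)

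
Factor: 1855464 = 2^3*3^1*13^1*19^1*313^1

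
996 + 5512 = 6508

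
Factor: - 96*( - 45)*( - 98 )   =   - 423360 = - 2^6*3^3*5^1*7^2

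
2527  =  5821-3294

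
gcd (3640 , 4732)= 364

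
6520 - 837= 5683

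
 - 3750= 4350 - 8100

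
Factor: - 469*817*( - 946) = 362481658 = 2^1*7^1*11^1*19^1*43^2*67^1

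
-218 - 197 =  - 415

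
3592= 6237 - 2645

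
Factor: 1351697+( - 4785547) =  - 3433850 = - 2^1*5^2*7^1*9811^1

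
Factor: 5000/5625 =8/9 = 2^3 * 3^( - 2) 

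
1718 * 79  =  135722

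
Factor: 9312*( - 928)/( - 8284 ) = 2160384/2071 = 2^8*3^1 * 19^( - 1)*29^1*97^1*109^ ( - 1)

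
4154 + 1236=5390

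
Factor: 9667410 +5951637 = 3^1*23^1*53^1*4271^1 = 15619047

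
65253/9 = 7250+1/3 = 7250.33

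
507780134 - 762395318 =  - 254615184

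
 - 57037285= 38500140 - 95537425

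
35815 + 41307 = 77122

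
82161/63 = 1304 + 1/7 = 1304.14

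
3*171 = 513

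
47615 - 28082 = 19533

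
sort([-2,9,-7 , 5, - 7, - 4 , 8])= [ - 7, - 7, - 4 , - 2,  5, 8, 9 ] 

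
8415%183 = 180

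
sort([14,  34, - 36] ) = [ - 36,14, 34]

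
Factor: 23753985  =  3^1* 5^1 * 1583599^1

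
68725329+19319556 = 88044885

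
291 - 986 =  - 695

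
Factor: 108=2^2*3^3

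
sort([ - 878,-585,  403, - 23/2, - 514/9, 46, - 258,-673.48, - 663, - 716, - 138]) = [ - 878, - 716, - 673.48 , - 663, - 585 ,-258,  -  138, -514/9, - 23/2, 46, 403]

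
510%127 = 2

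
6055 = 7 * 865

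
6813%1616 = 349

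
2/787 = 2/787 = 0.00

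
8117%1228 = 749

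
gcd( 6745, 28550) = 5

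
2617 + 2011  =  4628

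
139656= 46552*3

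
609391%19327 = 10254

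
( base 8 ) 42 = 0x22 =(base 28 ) 16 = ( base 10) 34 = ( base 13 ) 28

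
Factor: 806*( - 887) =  - 2^1* 13^1*31^1*887^1 = -714922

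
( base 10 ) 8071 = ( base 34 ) 6XD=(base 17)1afd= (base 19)136f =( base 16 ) 1F87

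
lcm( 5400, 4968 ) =124200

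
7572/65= 116 + 32/65 =116.49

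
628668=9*69852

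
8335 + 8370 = 16705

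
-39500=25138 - 64638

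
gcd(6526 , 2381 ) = 1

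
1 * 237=237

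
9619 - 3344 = 6275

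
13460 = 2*6730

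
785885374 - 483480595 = 302404779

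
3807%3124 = 683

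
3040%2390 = 650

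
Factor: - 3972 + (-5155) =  - 9127^1= - 9127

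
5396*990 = 5342040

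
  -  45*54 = - 2430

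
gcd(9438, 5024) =2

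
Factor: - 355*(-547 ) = 5^1*71^1*547^1 = 194185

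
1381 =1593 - 212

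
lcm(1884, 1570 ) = 9420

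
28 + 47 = 75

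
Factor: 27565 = 5^1*37^1*149^1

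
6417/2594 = 2 + 1229/2594 = 2.47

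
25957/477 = 54 + 199/477= 54.42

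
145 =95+50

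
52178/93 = 561+5/93 = 561.05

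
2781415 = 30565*91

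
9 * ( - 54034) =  - 486306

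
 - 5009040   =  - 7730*648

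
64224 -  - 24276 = 88500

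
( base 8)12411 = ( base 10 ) 5385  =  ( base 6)40533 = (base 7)21462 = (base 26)7P3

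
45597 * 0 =0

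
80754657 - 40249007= 40505650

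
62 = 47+15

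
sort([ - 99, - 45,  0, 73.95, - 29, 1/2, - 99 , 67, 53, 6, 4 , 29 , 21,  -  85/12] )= [-99, - 99,- 45,-29,  -  85/12,0,  1/2,  4, 6,21,29, 53, 67, 73.95 ]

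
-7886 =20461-28347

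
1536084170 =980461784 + 555622386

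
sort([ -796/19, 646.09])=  [ - 796/19,646.09]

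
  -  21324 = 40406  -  61730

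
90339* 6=542034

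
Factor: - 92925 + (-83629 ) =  - 2^1*7^1* 12611^1 = - 176554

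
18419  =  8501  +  9918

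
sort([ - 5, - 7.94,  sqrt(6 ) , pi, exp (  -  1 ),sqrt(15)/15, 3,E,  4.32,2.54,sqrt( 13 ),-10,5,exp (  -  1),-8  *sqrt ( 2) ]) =[-8 * sqrt(2),-10,-7.94,-5,sqrt (15) /15,exp( - 1 ),exp (  -  1 ),sqrt(6),2.54, E, 3, pi,sqrt( 13 ),4.32,5 ]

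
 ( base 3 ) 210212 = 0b1001001110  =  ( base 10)590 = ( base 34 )hc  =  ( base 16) 24E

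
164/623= 164/623  =  0.26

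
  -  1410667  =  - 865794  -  544873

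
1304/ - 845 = -1304/845= - 1.54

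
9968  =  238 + 9730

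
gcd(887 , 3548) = 887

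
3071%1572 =1499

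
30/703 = 30/703 = 0.04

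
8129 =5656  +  2473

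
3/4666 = 3/4666 = 0.00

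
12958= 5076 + 7882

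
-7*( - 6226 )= 43582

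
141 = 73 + 68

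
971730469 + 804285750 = 1776016219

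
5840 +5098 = 10938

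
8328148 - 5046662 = 3281486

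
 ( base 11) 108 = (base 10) 129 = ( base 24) 59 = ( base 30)49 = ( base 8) 201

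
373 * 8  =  2984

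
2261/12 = 188 +5/12= 188.42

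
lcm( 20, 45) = 180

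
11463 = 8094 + 3369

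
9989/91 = 109 + 10/13  =  109.77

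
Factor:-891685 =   -  5^1*139^1*1283^1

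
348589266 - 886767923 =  - 538178657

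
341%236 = 105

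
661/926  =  661/926=0.71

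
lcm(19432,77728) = 77728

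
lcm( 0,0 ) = 0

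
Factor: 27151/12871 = 19^1*61^(- 1 )*211^ ( - 1)*1429^1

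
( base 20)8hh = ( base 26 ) 56l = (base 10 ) 3557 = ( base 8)6745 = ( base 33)38Q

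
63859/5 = 63859/5  =  12771.80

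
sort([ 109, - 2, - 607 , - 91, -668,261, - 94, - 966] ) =[ - 966, - 668, - 607, - 94, - 91, - 2, 109 , 261] 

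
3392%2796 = 596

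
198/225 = 22/25= 0.88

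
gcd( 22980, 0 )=22980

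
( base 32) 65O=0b1100010111000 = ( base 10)6328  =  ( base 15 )1d1d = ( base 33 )5qp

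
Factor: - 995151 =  - 3^1*67^1 * 4951^1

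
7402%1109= 748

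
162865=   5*32573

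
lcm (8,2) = 8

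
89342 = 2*44671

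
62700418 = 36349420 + 26350998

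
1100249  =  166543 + 933706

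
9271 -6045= 3226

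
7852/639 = 12 + 184/639 = 12.29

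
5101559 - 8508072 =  - 3406513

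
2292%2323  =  2292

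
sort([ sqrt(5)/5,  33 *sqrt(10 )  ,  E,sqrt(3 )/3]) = [sqrt(5 )/5,sqrt (3 ) /3,E , 33*sqrt(10)] 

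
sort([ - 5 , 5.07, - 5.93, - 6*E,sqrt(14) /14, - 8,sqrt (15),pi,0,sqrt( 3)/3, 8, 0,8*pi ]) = [ - 6 *E, - 8,- 5.93,-5,0, 0 , sqrt( 14)/14 , sqrt(3)/3,pi, sqrt(15 ),5.07,  8,  8*pi ] 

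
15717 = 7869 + 7848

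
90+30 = 120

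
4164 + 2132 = 6296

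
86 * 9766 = 839876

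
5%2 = 1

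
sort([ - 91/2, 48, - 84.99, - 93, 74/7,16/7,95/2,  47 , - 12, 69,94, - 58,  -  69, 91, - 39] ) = [ - 93, - 84.99,-69, - 58, - 91/2, - 39, - 12, 16/7,74/7,47,95/2,  48,69, 91,94]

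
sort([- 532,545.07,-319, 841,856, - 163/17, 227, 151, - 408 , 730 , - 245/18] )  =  [ - 532, - 408, -319, - 245/18, - 163/17 , 151,227, 545.07,730, 841,  856]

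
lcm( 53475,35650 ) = 106950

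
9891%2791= 1518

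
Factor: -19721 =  - 13^1*37^1*41^1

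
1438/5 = 287 + 3/5 = 287.60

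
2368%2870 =2368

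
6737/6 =1122 + 5/6 = 1122.83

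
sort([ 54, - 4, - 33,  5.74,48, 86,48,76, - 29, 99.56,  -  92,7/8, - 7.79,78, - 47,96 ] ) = [ - 92,  -  47, - 33,- 29,-7.79, - 4, 7/8 , 5.74,48, 48,  54, 76,78,86, 96 , 99.56 ] 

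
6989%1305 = 464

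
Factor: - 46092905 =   -  5^1*9218581^1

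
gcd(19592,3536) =8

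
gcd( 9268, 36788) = 4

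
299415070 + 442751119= 742166189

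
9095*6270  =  57025650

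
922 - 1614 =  - 692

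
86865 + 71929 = 158794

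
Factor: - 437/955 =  - 5^( - 1) * 19^1*23^1*191^ ( - 1)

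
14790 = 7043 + 7747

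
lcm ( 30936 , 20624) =61872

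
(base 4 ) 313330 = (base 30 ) 3TA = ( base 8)6774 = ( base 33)39G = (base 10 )3580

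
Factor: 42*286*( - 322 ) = -2^3*3^1*7^2*11^1  *13^1*23^1 = -3867864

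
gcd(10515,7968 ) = 3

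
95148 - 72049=23099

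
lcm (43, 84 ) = 3612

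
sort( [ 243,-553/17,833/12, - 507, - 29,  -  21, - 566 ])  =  [-566,-507,  -  553/17,-29, - 21, 833/12, 243] 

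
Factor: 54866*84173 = 4618235818= 2^1*7^1*41^1*2053^1*3919^1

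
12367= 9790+2577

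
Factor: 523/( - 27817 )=-523^1*27817^(  -  1)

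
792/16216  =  99/2027   =  0.05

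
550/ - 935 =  - 10/17 = - 0.59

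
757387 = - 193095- - 950482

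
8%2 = 0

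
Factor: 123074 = 2^1*7^1*59^1*149^1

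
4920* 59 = 290280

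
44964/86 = 522 + 36/43 = 522.84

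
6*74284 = 445704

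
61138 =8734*7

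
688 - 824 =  - 136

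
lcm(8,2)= 8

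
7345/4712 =7345/4712 = 1.56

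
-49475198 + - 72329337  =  -121804535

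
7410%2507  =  2396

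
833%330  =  173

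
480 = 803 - 323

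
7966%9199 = 7966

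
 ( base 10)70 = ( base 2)1000110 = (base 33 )24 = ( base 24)2m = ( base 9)77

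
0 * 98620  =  0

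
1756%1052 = 704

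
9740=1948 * 5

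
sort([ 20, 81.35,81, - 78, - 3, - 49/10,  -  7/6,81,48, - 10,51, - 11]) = [ - 78, - 11, - 10,  -  49/10, - 3 , - 7/6,  20, 48,51,81,81 , 81.35]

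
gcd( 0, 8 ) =8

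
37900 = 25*1516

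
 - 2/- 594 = 1/297=0.00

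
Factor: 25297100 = 2^2 * 5^2 * 252971^1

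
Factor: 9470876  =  2^2*47^1 * 50377^1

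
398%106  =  80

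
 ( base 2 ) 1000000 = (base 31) 22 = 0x40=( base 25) 2E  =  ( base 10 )64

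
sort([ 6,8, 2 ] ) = [2 , 6, 8]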